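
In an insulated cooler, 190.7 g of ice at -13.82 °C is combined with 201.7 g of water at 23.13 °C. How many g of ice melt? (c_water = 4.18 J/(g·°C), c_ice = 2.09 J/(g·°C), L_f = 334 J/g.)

m_melted ≈ 41.9 g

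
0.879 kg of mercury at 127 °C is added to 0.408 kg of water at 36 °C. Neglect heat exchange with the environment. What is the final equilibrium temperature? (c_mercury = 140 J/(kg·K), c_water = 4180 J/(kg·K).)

T_f ≈ 42.1 °C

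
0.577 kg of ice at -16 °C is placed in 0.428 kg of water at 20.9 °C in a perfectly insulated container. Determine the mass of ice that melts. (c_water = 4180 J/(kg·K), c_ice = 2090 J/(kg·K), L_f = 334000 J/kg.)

Cooling the water to 0 °C releases 0.428×4180×20.9 = 37391 J.
Of that, 0.577×2090×16 = 19295 J goes to bring the ice to 0 °C, leaving 18096 J.
Fully melting the ice requires m_ice L_f = 0.577×334000 = 192718 J.
18096 J < 192718 J, so only part of the ice melts and the system sits at 0 °C.
m_melt = 18096 / L_f = 0.05418 kg.

m_melted ≈ 0.0542 kg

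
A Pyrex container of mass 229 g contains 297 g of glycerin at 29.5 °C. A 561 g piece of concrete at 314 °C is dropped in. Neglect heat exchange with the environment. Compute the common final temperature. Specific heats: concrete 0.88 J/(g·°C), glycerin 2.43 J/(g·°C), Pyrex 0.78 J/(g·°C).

Conservation of energy gives ΣQ = 0:
561·0.88·(T − 314) + 297·2.43·(T − 29.5) + 229·0.78·(T − 29.5) = 0
(493.68 + 721.71 + 178.62) T = 493.68·314 + 721.71·29.5 + 178.62·29.5
T = 181575 / 1394 = 130 °C

T_f ≈ 130.3 °C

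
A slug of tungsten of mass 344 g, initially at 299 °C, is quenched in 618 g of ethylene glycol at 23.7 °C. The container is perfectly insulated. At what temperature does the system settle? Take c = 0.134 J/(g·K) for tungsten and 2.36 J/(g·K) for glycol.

Set heat shed by the hot body equal to heat absorbed by the cold body:
344×0.134×(299 − T) = 618×2.36×(T − 23.7)
46.1(299 − T) = 1458.5(T − 23.7)
1504.6 T = 48349  ⇒  T ≈ 32.13 °C

T_f ≈ 32.1 °C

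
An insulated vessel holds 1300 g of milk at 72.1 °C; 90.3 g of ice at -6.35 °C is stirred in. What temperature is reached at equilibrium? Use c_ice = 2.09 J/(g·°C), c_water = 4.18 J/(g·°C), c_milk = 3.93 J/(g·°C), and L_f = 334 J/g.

Conservation of energy gives ΣQ = 0:
ice -6.35→0 °C: 90.3×2.09×6.35 = 1198.4
  latent heat to melt: 90.3×334 = 30160
  warm the meltwater: 377.45 T
  milk: 5109(T − 72.1)
5486.5 T = 368359 − 31359 = 337000
T ≈ 61.42 °C. Since T > 0 °C, the all-ice-melts assumption holds.

T_f ≈ 61.4 °C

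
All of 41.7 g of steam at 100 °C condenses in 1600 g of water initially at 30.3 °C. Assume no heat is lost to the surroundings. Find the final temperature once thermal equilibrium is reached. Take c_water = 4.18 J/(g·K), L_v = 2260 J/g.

T_f ≈ 45.8 °C

Setting the total heat transfer to zero:
condense steam: −41.7×2260 = −94242
  condensate cools 100→T: 41.7×4.18×(T − 100) = 174.31(T − 100)
  original water: 6688(T − 30.3)
6862.3 T = 94242 + 17431 + 202646 = 314319
T ≈ 45.80 °C (< 100 °C, so full condensation is consistent).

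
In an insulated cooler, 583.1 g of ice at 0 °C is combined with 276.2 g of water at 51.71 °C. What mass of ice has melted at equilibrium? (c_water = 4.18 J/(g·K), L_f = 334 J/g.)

m_melted ≈ 179 g

Cooling the water to 0 °C releases 276.2×4.18×51.71 = 59700 J.
Melting all 583.1 g of ice would need 583.1×334 = 194755 J.
Since 59700 < 194755 J, not all the ice melts; equilibrium is at 0 °C.
m_melt = 59700 / L_f = 178.7 g.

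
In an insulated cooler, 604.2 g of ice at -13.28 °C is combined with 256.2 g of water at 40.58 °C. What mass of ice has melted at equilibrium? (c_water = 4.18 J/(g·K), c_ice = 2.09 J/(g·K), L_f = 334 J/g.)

m_melted ≈ 79.9 g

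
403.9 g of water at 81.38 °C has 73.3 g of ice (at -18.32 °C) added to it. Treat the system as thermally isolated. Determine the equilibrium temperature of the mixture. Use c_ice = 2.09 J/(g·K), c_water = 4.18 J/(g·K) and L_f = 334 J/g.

T_f ≈ 55.2 °C

Setting the total heat transfer to zero:
warm ice to 0 °C: 73.3×2.09×(0 − (-18.32)) = 2806.6
  fusion: m_ice L_f = 73.3×334 = 24482
  meltwater 0→T: 73.3×4.18×T = 306.39 T
  water: 1688.3(T − 81.38)
1994.7 T = 137394 − 27289 = 110105
T ≈ 55.20 °C. Since T > 0 °C, the all-ice-melts assumption holds.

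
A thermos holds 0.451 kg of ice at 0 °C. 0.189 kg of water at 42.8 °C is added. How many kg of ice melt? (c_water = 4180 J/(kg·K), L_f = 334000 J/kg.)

Cooling the water to 0 °C releases 0.189·4180·42.8 = 33813 J.
To melt every bit of ice: 0.451·334000 = 150634 J.
Since 33813 < 150634 J, not all the ice melts; equilibrium is at 0 °C.
m_melted·334000 = 33813  ⇒  m_melted ≈ 0.1012 kg.

m_melted ≈ 0.101 kg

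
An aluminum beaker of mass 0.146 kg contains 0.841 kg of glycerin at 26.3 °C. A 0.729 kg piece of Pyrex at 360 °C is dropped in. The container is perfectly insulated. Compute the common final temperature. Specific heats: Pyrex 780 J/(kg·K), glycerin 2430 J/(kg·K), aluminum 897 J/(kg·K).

T_f ≈ 95.5 °C

Conservation of energy gives ΣQ = 0:
0.729*780*(T − 360) + 0.841*2430*(T − 26.3) + 0.146*897*(T − 26.3) = 0
568.62(T − 360) + 2043.6(T − 26.3) + 130.96(T − 26.3) = 0
2743.2 T = 261895
T = 261895 / 2743.2 = 95.5 °C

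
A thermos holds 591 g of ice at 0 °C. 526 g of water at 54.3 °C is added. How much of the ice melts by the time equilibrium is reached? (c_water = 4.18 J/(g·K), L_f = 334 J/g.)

m_melted ≈ 357 g

Cooling the water to 0 °C releases 526·4.18·54.3 = 119388 J.
To melt every bit of ice: 591·334 = 197394 J.
Since 119388 < 197394 J, not all the ice melts; equilibrium is at 0 °C.
m_melted·334 = 119388  ⇒  m_melted ≈ 357.5 g.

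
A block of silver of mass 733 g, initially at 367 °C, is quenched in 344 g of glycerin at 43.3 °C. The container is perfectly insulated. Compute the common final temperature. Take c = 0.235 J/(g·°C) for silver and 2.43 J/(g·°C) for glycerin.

Taking heat into each body as positive, Σ m c ΔT = 0:
733·0.235·(T − 367) + 344·2.43·(T − 43.3) = 0
1008.2 T = 99413
T ≈ 98.61 °C

T_f ≈ 98.6 °C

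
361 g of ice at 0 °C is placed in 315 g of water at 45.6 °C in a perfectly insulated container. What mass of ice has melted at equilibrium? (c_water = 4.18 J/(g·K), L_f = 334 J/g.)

m_melted ≈ 180 g

Water can give up m c ΔT = 315×4.18×45.6 = 60042 J before reaching 0 °C.
Fully melting the ice requires m_ice L_f = 361×334 = 120574 J.
Since 60042 < 120574 J, not all the ice melts; equilibrium is at 0 °C.
m_melt = 60042 / L_f = 179.8 g.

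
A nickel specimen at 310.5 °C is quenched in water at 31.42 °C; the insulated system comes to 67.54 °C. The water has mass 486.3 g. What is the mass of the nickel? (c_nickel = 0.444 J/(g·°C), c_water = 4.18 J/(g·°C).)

m ≈ 681 g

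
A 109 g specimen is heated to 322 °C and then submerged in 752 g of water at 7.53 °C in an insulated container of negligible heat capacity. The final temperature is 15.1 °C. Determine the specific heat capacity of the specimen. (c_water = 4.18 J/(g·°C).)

Net heat exchanged in the isolated system is zero:
109×c×(15.1 − 322) + 752×4.18×(15.1 − 7.53) = 0
-33452 c = -23795
c = -23795/-33452 ≈ 0.7113 J/(g·°C)

c ≈ 0.711 J/(g·°C)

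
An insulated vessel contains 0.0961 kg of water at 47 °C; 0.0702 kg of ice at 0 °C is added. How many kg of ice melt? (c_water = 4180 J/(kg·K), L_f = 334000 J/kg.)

m_melted ≈ 0.0565 kg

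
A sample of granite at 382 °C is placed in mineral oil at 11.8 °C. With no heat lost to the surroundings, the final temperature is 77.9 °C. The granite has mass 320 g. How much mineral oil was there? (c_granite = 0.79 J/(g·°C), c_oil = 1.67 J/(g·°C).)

m ≈ 696 g

|Q_granite| = |Q_oil|:
320×0.79×(382 − 77.9) = m×1.67×(77.9 − 11.8)
110.39 m = 76876  ⇒  m ≈ 696.4 g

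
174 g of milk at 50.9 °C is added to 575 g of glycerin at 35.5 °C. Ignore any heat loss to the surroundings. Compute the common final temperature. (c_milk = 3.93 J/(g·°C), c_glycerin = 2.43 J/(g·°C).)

T_f ≈ 40.6 °C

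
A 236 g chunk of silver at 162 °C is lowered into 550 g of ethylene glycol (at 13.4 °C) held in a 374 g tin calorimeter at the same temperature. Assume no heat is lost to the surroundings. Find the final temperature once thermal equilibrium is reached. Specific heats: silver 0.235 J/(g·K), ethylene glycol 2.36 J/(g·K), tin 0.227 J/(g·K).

T_f ≈ 19.1 °C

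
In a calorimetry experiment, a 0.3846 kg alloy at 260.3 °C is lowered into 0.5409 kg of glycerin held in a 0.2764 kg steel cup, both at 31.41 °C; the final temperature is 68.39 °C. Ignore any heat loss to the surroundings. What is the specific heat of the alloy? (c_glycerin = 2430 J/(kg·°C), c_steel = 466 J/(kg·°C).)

c ≈ 723 J/(kg·°C)

Heat gained plus heat lost sum to zero:
0.3846·c·(68.39 − 260.3) + 0.5409·2430·(68.39 − 31.41) + 0.2764·466·(68.39 − 31.41) = 0
-73.81 c = -53369
c = -53369/-73.81 ≈ 723.1 J/(kg·°C)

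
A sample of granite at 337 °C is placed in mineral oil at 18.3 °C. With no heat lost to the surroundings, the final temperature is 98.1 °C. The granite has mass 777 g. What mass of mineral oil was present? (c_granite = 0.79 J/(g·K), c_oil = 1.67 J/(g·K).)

m ≈ 1100 g

|Q_granite| = |Q_oil|:
777×0.79×(337 − 98.1) = m×1.67×(98.1 − 18.3)
133.27 m = 146644  ⇒  m ≈ 1100 g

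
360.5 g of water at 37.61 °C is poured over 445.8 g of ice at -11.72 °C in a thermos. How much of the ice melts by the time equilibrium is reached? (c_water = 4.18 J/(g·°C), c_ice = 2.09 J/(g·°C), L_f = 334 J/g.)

m_melted ≈ 137 g

Cooling the water to 0 °C releases 360.5·4.18·37.61 = 56674 J.
Of that, 445.8·2.09·11.72 = 10920 J goes to bring the ice to 0 °C, leaving 45754 J.
To melt every bit of ice: 445.8·334 = 148897 J.
45754 J < 148897 J, so only part of the ice melts and the system sits at 0 °C.
Mass melted = 45754/334 ≈ 137 g.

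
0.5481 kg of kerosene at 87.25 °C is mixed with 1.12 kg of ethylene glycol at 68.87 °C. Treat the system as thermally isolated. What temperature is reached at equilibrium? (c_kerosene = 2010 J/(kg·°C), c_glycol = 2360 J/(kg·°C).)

Heat gained plus heat lost sum to zero:
0.5481·2010·(T − 87.25) + 1.12·2360·(T − 68.87) = 0
1101.7(T − 87.25) + 2643.2(T − 68.87) = 0
3744.9 T = 278159
T = 278159 / 3744.9 = 74.3 °C

T_f ≈ 74.3 °C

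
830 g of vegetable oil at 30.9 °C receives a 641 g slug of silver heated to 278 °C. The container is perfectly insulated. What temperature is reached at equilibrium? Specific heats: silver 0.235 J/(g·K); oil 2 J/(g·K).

Let T be the final temperature. ΣQ_i = 0:
641·0.235·(T − 278) + 830·2·(T − 30.9) = 0
150.63(T − 278) + 1660(T − 30.9) = 0
1810.6 T = 93171
T ≈ 51.46 °C

T_f ≈ 51.5 °C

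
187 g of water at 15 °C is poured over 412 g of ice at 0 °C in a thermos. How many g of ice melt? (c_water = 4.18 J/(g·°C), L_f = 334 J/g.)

Cooling the water to 0 °C releases 187·4.18·15 = 11725 J.
Melting all 412 g of ice would need 412·334 = 137608 J.
11725 J < 137608 J, so only part of the ice melts and the system sits at 0 °C.
Mass melted = 11725/334 ≈ 35.1 g.

m_melted ≈ 35.1 g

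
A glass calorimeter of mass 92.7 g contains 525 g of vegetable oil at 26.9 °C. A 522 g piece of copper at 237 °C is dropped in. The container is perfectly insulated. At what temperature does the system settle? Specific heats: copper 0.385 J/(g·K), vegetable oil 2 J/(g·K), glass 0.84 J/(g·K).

T_f ≈ 58.7 °C

Let T be the final temperature. ΣQ_i = 0:
522×0.385×(T − 237) + 525×2×(T − 26.9) + 92.7×0.84×(T − 26.9) = 0
200.97(T − 237) + 1050(T − 26.9) + 77.87(T − 26.9) = 0
1328.8 T = 77970
T = 77970 / 1328.8 = 58.7 °C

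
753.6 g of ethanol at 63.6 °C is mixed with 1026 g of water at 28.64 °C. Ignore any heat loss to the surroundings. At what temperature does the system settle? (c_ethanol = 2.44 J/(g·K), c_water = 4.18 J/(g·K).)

T_f ≈ 39.1 °C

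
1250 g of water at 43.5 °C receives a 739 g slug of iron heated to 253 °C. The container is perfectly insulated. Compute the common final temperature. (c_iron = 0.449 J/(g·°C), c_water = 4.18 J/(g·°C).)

T_f ≈ 56.0 °C

Energy conservation, ΣQ = 0:
739·0.449·(T − 253) + 1250·4.18·(T − 43.5) = 0
331.81(T − 253) + 5225(T − 43.5) = 0
(331.81 + 5225) T = 331.81·253 + 5225·43.5
T = 311236/5556.8 ≈ 56.01 °C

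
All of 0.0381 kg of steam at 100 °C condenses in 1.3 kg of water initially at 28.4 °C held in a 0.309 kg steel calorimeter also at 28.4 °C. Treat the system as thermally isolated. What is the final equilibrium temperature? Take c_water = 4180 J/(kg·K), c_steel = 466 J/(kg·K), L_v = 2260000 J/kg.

Setting the total heat transfer to zero:
condense steam: −0.0381×2260000 = −86106
  condensate cools 100→T: 0.0381×4180×(T − 100) = 159.26(T − 100)
  original water: 5434(T − 28.4)
  steel cup: 0.309×466×(T − 28.4) = 143.99(T − 28.4)
5737.3 T = 86106 + 15926 + 158415 = 260447
T ≈ 45.40 °C (< 100 °C, so full condensation is consistent).

T_f ≈ 45.4 °C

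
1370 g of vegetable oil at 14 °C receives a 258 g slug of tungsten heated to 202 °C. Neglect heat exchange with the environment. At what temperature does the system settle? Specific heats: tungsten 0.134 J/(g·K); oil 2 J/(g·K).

T_f ≈ 16.3 °C

Net heat exchanged in the isolated system is zero:
258*0.134*(T − 202) + 1370*2*(T − 14) = 0
34.57(T − 202) + 2740(T − 14) = 0
2774.6 T = 45344
T ≈ 16.34 °C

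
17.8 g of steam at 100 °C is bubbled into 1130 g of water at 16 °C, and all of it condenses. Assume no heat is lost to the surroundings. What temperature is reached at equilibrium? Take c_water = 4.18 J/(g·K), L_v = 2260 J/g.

T_f ≈ 25.7 °C

Net heat exchanged in the isolated system is zero:
condense steam: −17.8·2260 = −40228; condensate cools 100→T: 17.8·4.18·(T − 100) = 74.4(T − 100); water warms: 1130·4.18·(T − 16) = 4723.4(T − 16)
4797.8 T = 40228 + 7440.4 + 75574 = 123243
T ≈ 25.69 °C, under the boiling point, so the assumption holds.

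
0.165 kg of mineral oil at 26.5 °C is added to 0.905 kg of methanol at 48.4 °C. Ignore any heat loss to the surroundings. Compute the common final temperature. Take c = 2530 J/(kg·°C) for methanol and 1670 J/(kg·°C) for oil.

Taking heat into each body as positive, Σ m c ΔT = 0:
0.905×2530×(T − 48.4) + 0.165×1670×(T − 26.5) = 0
2565.2 T = 118121
T = 118121/2565.2 ≈ 46.05 °C

T_f ≈ 46.0 °C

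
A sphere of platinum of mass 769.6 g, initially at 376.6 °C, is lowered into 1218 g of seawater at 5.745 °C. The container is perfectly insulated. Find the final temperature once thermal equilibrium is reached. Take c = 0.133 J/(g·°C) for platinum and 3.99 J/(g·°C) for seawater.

Net heat exchanged in the isolated system is zero:
769.6·0.133·(T − 376.6) + 1218·3.99·(T − 5.745) = 0
102.36(T − 376.6) + 4859.8(T − 5.745) = 0
4962.2 T = 66467
T ≈ 13.39 °C

T_f ≈ 13.4 °C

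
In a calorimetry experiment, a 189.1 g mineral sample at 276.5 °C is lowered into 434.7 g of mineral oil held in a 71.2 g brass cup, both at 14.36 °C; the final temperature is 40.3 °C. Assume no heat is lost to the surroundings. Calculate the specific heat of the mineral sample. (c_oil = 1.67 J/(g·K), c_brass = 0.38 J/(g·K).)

c ≈ 0.437 J/(g·K)

Let T be the final temperature. ΣQ_i = 0:
189.1×c×(40.3 − 276.5) + 434.7×1.67×(40.3 − 14.36) + 71.2×0.38×(40.3 − 14.36) = 0
-44665 c = -19533
c = -19533/-44665 ≈ 0.4373 J/(g·K)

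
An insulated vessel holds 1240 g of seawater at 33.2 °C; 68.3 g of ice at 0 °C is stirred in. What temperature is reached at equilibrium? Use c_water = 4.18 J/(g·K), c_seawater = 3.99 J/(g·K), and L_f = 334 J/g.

Sum of m c ΔT and latent-heat terms is zero:
melt ice: 68.3·334 = 22812; warm the meltwater: 285.49 T; seawater: 4947.6(T − 33.2)
5233.1 T = 164260 − 22812 = 141448
T ≈ 27.03 °C (positive, so assuming full melt was valid).

T_f ≈ 27.0 °C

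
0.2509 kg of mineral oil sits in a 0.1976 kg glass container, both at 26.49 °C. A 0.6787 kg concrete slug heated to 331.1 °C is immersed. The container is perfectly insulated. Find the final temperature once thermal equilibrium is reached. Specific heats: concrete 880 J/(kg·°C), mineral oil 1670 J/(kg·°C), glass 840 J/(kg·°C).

T_f ≈ 180.4 °C

Let T be the final temperature. ΣQ_i = 0:
0.6787×880×(T − 331.1) + 0.2509×1670×(T − 26.49) + 0.1976×840×(T − 26.49) = 0
(597.26 + 419 + 165.98) T = 597.26×331.1 + 419×26.49 + 165.98×26.49
T = 213248/1182.2 ≈ 180.38 °C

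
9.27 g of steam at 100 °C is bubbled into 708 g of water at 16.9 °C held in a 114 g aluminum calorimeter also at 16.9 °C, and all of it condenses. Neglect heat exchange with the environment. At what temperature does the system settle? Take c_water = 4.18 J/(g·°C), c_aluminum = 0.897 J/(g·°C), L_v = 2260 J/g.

Conservation of energy gives ΣQ = 0:
steam→water at 100 °C releases m L_v = 9.27·2260 = 20950; condensed water 100 °C→T: 38.75(T − 100); original water: 2959.4(T − 16.9); cup: 102.26(T − 16.9)
3100.4 T = 20950 + 3874.9 + 51743 = 76568
T ≈ 24.70 °C — below 100 °C, confirming all the steam condensed.

T_f ≈ 24.7 °C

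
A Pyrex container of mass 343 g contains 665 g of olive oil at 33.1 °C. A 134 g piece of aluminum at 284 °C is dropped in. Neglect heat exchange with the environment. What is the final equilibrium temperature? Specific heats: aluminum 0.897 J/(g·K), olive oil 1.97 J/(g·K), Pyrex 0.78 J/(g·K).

Energy conservation, ΣQ = 0:
134×0.897×(T − 284) + 665×1.97×(T − 33.1) + 343×0.78×(T − 33.1) = 0
1697.8 T = 86354
T = 86354 / 1697.8 = 50.9 °C

T_f ≈ 50.9 °C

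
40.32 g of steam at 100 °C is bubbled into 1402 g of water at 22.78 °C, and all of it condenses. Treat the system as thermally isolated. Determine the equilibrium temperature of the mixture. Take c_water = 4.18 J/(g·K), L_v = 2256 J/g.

Sum of m c ΔT and latent-heat terms is zero:
steam→water at 100 °C releases m L_v = 40.32·2256 = 90962; condensate cools 100→T: 40.32·4.18·(T − 100) = 168.54(T − 100); water warms: 1402·4.18·(T − 22.78) = 5860.4(T − 22.78)
6028.9 T = 90962 + 16854 + 133499 = 241315
T ≈ 40.03 °C (< 100 °C, so full condensation is consistent).

T_f ≈ 40.0 °C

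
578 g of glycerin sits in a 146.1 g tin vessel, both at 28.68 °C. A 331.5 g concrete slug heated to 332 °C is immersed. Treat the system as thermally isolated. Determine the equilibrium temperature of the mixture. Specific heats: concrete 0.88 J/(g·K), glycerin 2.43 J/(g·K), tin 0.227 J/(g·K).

T_f ≈ 79.8 °C

Heat gained plus heat lost sum to zero:
331.5·0.88·(T − 332) + 578·2.43·(T − 28.68) + 146.1·0.227·(T − 28.68) = 0
291.72(T − 332) + 1404.5(T − 28.68) + 33.16(T − 28.68) = 0
1729.4 T = 138084
T ≈ 79.84 °C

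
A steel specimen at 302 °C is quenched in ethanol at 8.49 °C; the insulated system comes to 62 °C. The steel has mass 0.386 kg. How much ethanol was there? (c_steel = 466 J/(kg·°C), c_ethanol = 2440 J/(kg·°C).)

m ≈ 0.331 kg

Net heat exchanged in the isolated system is zero:
0.386×466×(62 − 302) + m×2440×(62 − 8.49) = 0
130564 m = 43170
m = 43170/130564 ≈ 0.3306 kg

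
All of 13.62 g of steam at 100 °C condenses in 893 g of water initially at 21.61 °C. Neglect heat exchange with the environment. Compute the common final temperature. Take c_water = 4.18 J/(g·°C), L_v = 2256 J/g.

T_f ≈ 30.9 °C

Net heat exchanged in the isolated system is zero:
condense steam: −13.62·2256 = −30727
  condensate cools 100→T: 13.62·4.18·(T − 100) = 56.93(T − 100)
  water warms: 893·4.18·(T − 21.61) = 3732.7(T − 21.61)
3789.7 T = 30727 + 5693.2 + 80665 = 117084
T ≈ 30.90 °C — below 100 °C, confirming all the steam condensed.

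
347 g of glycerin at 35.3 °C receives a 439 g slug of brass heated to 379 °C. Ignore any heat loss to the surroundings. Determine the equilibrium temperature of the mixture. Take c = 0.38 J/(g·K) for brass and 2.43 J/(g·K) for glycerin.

T_f ≈ 92.1 °C

Setting the total heat transfer to zero:
439×0.38×(T − 379) + 347×2.43×(T − 35.3) = 0
166.82(T − 379) + 843.21(T − 35.3) = 0
(166.82 + 843.21) T = 166.82×379 + 843.21×35.3
T ≈ 92.07 °C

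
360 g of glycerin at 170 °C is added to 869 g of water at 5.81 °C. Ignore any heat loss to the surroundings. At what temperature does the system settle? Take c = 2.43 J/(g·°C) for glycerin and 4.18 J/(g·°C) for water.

Net heat exchanged in the isolated system is zero:
360×2.43×(T − 170) + 869×4.18×(T − 5.81) = 0
874.8(T − 170) + 3632.4(T − 5.81) = 0
(874.8 + 3632.4) T = 874.8×170 + 3632.4×5.81
T = 169820/4507.2 ≈ 37.68 °C

T_f ≈ 37.7 °C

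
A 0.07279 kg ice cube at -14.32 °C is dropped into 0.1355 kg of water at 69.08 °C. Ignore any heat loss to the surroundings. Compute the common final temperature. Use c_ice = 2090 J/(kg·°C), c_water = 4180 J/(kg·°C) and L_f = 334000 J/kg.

T_f ≈ 14.5 °C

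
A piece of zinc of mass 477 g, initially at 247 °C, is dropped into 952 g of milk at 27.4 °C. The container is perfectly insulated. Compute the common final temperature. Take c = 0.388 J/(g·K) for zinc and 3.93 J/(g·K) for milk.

T_f ≈ 37.8 °C

Heat lost by the zinc equals heat gained by the milk:
477×0.388×(247 − T) = 952×3.93×(T − 27.4)
185.08(247 − T) = 3741.4(T − 27.4)
3926.4 T = 148227  ⇒  T ≈ 37.75 °C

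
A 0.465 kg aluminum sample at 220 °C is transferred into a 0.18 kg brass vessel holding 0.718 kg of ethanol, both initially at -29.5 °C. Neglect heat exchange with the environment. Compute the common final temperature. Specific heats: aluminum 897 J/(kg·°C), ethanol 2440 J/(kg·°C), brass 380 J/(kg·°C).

T_f ≈ 17.0 °C

Setting the total heat transfer to zero:
0.465*897*(T − 220) + 0.718*2440*(T − (-29.5)) + 0.18*380*(T − (-29.5)) = 0
2237.4 T = 38064
T = 38064/2237.4 ≈ 17.01 °C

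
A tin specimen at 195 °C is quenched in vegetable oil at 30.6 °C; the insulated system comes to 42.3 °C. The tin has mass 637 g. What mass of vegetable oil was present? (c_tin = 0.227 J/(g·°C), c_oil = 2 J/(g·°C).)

m ≈ 944 g

Heat lost by the tin = heat gained by the oil:
637×0.227×(195 − 42.3) = m×2×(42.3 − 30.6)
23.4 m = 22080  ⇒  m ≈ 943.6 g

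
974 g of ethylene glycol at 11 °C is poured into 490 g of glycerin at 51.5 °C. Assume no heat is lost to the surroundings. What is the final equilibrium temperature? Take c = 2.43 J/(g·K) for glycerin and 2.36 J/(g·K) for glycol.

T_f ≈ 24.8 °C

T_f is the heat-capacity-weighted average of the initial temperatures:
T_f = (1190.7×51.5 + 2298.6×11) / (1190.7 + 2298.6)
    = 86606 / 3489.3 ≈ 24.82 °C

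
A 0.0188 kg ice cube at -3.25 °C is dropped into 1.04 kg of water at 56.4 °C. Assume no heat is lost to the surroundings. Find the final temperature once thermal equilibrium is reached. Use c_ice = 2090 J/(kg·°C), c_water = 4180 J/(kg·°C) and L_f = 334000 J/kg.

Energy conservation, ΣQ = 0:
ice -3.25→0 °C: 0.0188×2090×3.25 = 127.7; latent heat to melt: 0.0188×334000 = 6279.2; meltwater 0→T: 0.0188×4180×T = 78.58 T; water cools: 1.04×4180×(T − 56.4) = 4347.2(T − 56.4)
4425.8 T = 245182 − 6406.9 = 238775
T ≈ 53.95 °C. Since T > 0 °C, the all-ice-melts assumption holds.

T_f ≈ 54.0 °C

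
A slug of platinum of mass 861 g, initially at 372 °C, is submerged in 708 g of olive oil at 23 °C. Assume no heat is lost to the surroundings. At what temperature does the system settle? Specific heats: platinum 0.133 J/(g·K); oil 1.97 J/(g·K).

Net heat exchanged in the isolated system is zero:
861·0.133·(T − 372) + 708·1.97·(T − 23) = 0
1509.3 T = 74678
T = 74678/1509.3 ≈ 49.48 °C

T_f ≈ 49.5 °C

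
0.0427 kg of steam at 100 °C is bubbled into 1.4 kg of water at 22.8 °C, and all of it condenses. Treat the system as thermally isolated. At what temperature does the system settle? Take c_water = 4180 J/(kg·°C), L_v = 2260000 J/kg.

T_f ≈ 41.1 °C

Setting the total heat transfer to zero:
steam→water at 100 °C releases m L_v = 0.0427·2260000 = 96502
  condensate cools 100→T: 0.0427·4180·(T − 100) = 178.49(T − 100)
  water warms: 1.4·4180·(T − 22.8) = 5852(T − 22.8)
6030.5 T = 96502 + 17849 + 133426 = 247776
T ≈ 41.09 °C — below 100 °C, confirming all the steam condensed.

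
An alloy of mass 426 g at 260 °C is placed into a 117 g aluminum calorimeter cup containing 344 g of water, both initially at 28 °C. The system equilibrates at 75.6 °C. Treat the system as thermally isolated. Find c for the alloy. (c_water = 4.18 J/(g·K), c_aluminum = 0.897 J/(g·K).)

c ≈ 0.935 J/(g·K)

Energy conservation, ΣQ = 0:
426×c×(75.6 − 260) + 344×4.18×(75.6 − 28) + 117×0.897×(75.6 − 28) = 0
-78554 c = -73441
c = -73441/-78554 ≈ 0.9349 J/(g·K)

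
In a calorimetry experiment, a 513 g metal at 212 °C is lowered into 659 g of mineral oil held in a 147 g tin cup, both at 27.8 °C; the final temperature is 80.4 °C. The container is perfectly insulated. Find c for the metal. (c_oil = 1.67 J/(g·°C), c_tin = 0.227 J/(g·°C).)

c ≈ 0.883 J/(g·°C)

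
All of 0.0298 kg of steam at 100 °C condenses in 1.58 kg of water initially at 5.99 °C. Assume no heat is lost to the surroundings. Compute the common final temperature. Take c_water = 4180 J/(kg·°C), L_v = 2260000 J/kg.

T_f ≈ 17.7 °C

Energy balance with sensible and latent terms:
steam→water at 100 °C releases m L_v = 0.0298·2260000 = 67348
  condensed water 100 °C→T: 124.56(T − 100)
  original water: 6604.4(T − 5.99)
6729 T = 67348 + 12456 + 39560 = 119365
T ≈ 17.74 °C (< 100 °C, so full condensation is consistent).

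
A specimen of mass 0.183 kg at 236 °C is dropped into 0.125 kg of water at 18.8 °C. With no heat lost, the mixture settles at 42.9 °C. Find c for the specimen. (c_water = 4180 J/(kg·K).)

m_s c (T_s − T_f) = m_water c_water (T_f − T_0):
0.183×c×(236 − 42.9) = 0.125×4180×(42.9 − 18.8)
35.34 c = 12592  ⇒  c ≈ 356.3 J/(kg·K)

c ≈ 356 J/(kg·K)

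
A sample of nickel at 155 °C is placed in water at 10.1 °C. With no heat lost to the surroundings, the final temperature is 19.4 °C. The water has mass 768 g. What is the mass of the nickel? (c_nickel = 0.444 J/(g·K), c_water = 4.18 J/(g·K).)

Setting the total heat transfer to zero:
m×0.444×(19.4 − 155) + 768×4.18×(19.4 − 10.1) = 0
-60.21 m = -29855
m = -29855/-60.21 ≈ 495.9 g

m ≈ 496 g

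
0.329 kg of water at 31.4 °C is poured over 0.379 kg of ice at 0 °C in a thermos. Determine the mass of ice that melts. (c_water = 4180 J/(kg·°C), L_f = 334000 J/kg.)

m_melted ≈ 0.129 kg

Water can give up m c ΔT = 0.329·4180·31.4 = 43182 J before reaching 0 °C.
Fully melting the ice requires m_ice L_f = 0.379·334000 = 126586 J.
That's not enough to melt it all — equilibrium is at 0 °C with ice remaining.
Mass melted = 43182/334000 ≈ 0.1293 kg.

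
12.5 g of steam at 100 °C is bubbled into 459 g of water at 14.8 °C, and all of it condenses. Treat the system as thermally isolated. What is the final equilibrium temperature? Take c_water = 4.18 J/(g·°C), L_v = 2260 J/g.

T_f ≈ 31.4 °C

Net heat exchanged in the isolated system is zero:
steam→water at 100 °C releases m L_v = 12.5×2260 = 28250; condensate cools 100→T: 12.5×4.18×(T − 100) = 52.25(T − 100); water warms: 459×4.18×(T − 14.8) = 1918.6(T − 14.8)
1970.9 T = 28250 + 5225 + 28396 = 61871
T ≈ 31.39 °C (< 100 °C, so full condensation is consistent).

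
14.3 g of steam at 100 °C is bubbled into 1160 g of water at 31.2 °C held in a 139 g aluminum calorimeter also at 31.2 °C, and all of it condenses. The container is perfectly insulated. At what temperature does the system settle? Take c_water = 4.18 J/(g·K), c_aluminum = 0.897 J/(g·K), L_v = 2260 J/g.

Energy balance with sensible and latent terms:
latent heat released on condensation: 14.3×2260 = 32318
  condensed water 100 °C→T: 59.77(T − 100)
  water warms: 1160×4.18×(T − 31.2) = 4848.8(T − 31.2)
  cup: 124.68(T − 31.2)
5033.3 T = 32318 + 5977.4 + 155173 = 193468
T ≈ 38.44 °C, under the boiling point, so the assumption holds.

T_f ≈ 38.4 °C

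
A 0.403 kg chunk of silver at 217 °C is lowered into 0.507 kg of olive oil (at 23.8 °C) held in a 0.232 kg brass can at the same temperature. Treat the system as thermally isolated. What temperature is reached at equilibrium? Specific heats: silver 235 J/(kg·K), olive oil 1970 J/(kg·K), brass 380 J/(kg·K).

T_f ≈ 39.3 °C

Taking heat into each body as positive, Σ m c ΔT = 0:
0.403×235×(T − 217) + 0.507×1970×(T − 23.8) + 0.232×380×(T − 23.8) = 0
1181.7 T = 46420
T = 46420/1181.7 ≈ 39.28 °C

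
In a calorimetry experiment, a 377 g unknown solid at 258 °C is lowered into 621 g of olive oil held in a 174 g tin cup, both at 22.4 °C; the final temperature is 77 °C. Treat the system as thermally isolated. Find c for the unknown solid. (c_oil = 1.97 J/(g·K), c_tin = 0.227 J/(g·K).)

c ≈ 1.01 J/(g·K)

Energy conservation, ΣQ = 0:
377×c×(77 − 258) + 621×1.97×(77 − 22.4) + 174×0.227×(77 − 22.4) = 0
-68237 c = -68953
c = -68953/-68237 ≈ 1.01 J/(g·K)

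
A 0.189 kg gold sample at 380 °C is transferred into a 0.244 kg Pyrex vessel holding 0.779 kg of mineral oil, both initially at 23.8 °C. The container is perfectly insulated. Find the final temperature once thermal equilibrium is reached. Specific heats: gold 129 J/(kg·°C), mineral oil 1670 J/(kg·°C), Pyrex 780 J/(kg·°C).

Conservation of energy gives ΣQ = 0:
0.189·129·(T − 380) + 0.779·1670·(T − 23.8) + 0.244·780·(T − 23.8) = 0
24.38(T − 380) + 1300.9(T − 23.8) + 190.32(T − 23.8) = 0
(24.38 + 1300.9 + 190.32) T = 24.38·380 + 1300.9·23.8 + 190.32·23.8
T = 44757/1515.6 ≈ 29.53 °C

T_f ≈ 29.5 °C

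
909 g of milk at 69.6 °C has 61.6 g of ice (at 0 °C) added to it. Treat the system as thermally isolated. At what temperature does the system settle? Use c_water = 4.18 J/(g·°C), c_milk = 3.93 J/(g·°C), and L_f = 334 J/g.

Conservation of energy gives ΣQ = 0:
melt ice: 61.6×334 = 20574
  meltwater 0→T: 61.6×4.18×T = 257.49 T
  milk: 3572.4(T − 69.6)
3829.9 T = 248637 − 20574 = 228063
T ≈ 59.55 °C — above 0 °C, consistent with complete melting.

T_f ≈ 59.5 °C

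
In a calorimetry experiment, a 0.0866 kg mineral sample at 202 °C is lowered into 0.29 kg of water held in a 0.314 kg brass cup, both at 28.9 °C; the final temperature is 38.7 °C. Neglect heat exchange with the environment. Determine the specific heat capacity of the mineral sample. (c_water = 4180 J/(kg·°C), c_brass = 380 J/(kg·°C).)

Setting the total heat transfer to zero:
0.0866·c·(38.7 − 202) + 0.29·4180·(38.7 − 28.9) + 0.314·380·(38.7 − 28.9) = 0
-14.14 c = -13049
c = -13049/-14.14 ≈ 922.7 J/(kg·°C)

c ≈ 923 J/(kg·°C)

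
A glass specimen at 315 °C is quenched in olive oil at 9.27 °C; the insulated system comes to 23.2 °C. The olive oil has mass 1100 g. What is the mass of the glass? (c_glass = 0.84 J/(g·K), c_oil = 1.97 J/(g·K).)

Taking heat into each body as positive, Σ m c ΔT = 0:
m×0.84×(23.2 − 315) + 1100×1.97×(23.2 − 9.27) = 0
-245.11 m = -30186
m = -30186/-245.11 ≈ 123.2 g

m ≈ 123 g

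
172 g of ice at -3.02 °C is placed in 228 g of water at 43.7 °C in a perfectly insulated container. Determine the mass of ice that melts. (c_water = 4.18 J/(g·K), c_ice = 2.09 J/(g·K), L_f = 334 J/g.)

m_melted ≈ 121 g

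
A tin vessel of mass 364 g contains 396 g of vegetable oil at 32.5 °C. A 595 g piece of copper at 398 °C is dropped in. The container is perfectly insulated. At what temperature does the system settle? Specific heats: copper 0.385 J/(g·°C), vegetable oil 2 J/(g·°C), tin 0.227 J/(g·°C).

Heat gained plus heat lost sum to zero:
595*0.385*(T − 398) + 396*2*(T − 32.5) + 364*0.227*(T − 32.5) = 0
229.08(T − 398) + 792(T − 32.5) + 82.63(T − 32.5) = 0
1103.7 T = 119597
T = 119597 / 1103.7 = 108 °C

T_f ≈ 108.4 °C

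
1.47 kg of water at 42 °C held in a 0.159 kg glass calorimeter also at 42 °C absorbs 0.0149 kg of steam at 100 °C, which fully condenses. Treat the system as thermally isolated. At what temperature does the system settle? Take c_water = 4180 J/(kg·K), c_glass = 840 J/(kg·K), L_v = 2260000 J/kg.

T_f ≈ 47.9 °C

Heat gained plus heat lost sum to zero:
steam→water at 100 °C releases m L_v = 0.0149×2260000 = 33674
  condensed water 100 °C→T: 62.28(T − 100)
  water warms: 1.47×4180×(T − 42) = 6144.6(T − 42)
  cup: 133.56(T − 42)
6340.4 T = 33674 + 6228.2 + 263683 = 303585
T ≈ 47.88 °C — below 100 °C, confirming all the steam condensed.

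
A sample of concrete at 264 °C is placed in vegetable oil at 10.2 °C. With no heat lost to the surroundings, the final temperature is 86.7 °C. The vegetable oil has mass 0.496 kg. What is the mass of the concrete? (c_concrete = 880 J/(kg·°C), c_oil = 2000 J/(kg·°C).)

m ≈ 0.486 kg

|Q_concrete| = |Q_oil|:
m·880·(264 − 86.7) = 0.496·2000·(86.7 − 10.2)
156024 m = 75888  ⇒  m ≈ 0.4864 kg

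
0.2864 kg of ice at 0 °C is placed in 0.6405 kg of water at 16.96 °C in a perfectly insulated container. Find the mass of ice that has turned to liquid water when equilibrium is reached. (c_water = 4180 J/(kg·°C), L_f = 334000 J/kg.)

m_melted ≈ 0.136 kg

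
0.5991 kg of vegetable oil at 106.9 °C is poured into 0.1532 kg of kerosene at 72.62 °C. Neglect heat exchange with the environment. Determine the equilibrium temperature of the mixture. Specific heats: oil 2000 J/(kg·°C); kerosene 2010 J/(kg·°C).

T_f ≈ 99.9 °C

Set heat shed by the hot body equal to heat absorbed by the cold body:
0.5991×2000×(106.9 − T) = 0.1532×2010×(T − 72.62)
1198.2(106.9 − T) = 307.93(T − 72.62)
1506.1 T = 150450  ⇒  T ≈ 99.89 °C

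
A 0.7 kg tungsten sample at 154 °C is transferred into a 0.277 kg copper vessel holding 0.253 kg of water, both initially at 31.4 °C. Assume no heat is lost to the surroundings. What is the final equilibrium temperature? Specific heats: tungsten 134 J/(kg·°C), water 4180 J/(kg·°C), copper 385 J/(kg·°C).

T_f ≈ 40.5 °C

Setting the total heat transfer to zero:
0.7·134·(T − 154) + 0.253·4180·(T − 31.4) + 0.277·385·(T − 31.4) = 0
1258 T = 51001
T = 51001 / 1258 = 40.5 °C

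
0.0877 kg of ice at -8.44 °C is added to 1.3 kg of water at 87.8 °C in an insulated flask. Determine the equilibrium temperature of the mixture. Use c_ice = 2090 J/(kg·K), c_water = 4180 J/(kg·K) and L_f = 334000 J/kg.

T_f ≈ 76.9 °C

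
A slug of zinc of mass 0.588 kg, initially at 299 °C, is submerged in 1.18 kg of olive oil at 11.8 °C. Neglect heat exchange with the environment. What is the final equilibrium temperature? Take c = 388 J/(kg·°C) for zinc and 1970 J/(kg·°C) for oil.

T_f ≈ 37.5 °C

T_f is the heat-capacity-weighted average of the initial temperatures:
T_f = (228.14·299 + 2324.6·11.8) / (228.14 + 2324.6)
    = 95645 / 2552.7 ≈ 37.47 °C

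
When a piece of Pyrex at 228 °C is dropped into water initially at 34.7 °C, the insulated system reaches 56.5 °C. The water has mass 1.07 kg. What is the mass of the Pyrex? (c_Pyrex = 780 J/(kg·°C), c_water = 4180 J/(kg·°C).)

Heat lost by the Pyrex = heat gained by the water:
m×780×(228 − 56.5) = 1.07×4180×(56.5 − 34.7)
133770 m = 97503  ⇒  m ≈ 0.7289 kg

m ≈ 0.729 kg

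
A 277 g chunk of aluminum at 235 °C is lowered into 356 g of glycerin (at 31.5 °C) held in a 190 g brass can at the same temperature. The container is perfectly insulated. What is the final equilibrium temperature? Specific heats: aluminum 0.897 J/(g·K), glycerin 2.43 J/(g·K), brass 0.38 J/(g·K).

T_f ≈ 74.1 °C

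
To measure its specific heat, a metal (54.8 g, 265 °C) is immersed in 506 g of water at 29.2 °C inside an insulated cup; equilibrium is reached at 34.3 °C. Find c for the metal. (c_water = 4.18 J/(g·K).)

c ≈ 0.853 J/(g·K)

Heat gained plus heat lost sum to zero:
54.8×c×(34.3 − 265) + 506×4.18×(34.3 − 29.2) = 0
-12642 c = -10787
c = -10787/-12642 ≈ 0.8532 J/(g·K)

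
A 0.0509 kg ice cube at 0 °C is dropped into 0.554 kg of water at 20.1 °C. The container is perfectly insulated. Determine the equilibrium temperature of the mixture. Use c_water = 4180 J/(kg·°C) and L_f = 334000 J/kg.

T_f ≈ 11.7 °C

Net heat exchanged in the isolated system is zero:
latent heat to melt: 0.0509·334000 = 17001
  meltwater 0→T: 0.0509·4180·T = 212.76 T
  water cools: 0.554·4180·(T − 20.1) = 2315.7(T − 20.1)
2528.5 T = 46546 − 17001 = 29545
T ≈ 11.69 °C (positive, so assuming full melt was valid).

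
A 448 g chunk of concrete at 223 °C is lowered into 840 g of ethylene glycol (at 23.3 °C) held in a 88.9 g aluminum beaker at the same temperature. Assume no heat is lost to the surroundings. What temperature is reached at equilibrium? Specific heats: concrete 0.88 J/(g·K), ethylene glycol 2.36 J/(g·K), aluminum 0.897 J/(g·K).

Conservation of energy gives ΣQ = 0:
448×0.88×(T − 223) + 840×2.36×(T − 23.3) + 88.9×0.897×(T − 23.3) = 0
394.24(T − 223) + 1982.4(T − 23.3) + 79.74(T − 23.3) = 0
(394.24 + 1982.4 + 79.74) T = 394.24×223 + 1982.4×23.3 + 79.74×23.3
T = 135963 / 2456.4 = 55.4 °C

T_f ≈ 55.4 °C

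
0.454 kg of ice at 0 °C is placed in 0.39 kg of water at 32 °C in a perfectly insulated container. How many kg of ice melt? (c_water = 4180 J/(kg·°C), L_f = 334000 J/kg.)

Cooling the water to 0 °C releases 0.39×4180×32 = 52166 J.
To melt every bit of ice: 0.454×334000 = 151636 J.
That's not enough to melt it all — equilibrium is at 0 °C with ice remaining.
Mass melted = 52166/334000 ≈ 0.1562 kg.

m_melted ≈ 0.156 kg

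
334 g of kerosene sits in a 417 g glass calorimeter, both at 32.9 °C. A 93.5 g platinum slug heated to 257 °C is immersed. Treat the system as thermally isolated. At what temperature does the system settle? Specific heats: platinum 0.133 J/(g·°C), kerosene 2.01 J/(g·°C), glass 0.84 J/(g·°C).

With ΣQ=0 the equilibrium temperature is the m·c-weighted mean:
T_f = (12.44×257 + 671.34×32.9 + 350.28×32.9) / (12.44 + 671.34 + 350.28)
    = 36807 / 1034.1 ≈ 35.60 °C

T_f ≈ 35.6 °C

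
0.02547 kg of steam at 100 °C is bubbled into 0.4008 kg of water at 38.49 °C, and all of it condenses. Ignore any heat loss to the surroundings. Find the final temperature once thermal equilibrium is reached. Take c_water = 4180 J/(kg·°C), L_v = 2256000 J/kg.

T_f ≈ 74.4 °C

Conservation of energy gives ΣQ = 0:
steam→water at 100 °C releases m L_v = 0.02547×2256000 = 57460; condensate cools 100→T: 0.02547×4180×(T − 100) = 106.46(T − 100); water warms: 0.4008×4180×(T − 38.49) = 1675.3(T − 38.49)
1781.8 T = 57460 + 10646 + 64484 = 132591
T ≈ 74.41 °C (< 100 °C, so full condensation is consistent).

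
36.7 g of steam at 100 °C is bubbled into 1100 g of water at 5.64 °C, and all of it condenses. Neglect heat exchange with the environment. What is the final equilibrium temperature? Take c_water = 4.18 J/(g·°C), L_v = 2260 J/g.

Let T be the final temperature. ΣQ_i = 0:
steam→water at 100 °C releases m L_v = 36.7×2260 = 82942
  condensed water 100 °C→T: 153.41(T − 100)
  original water: 4598(T − 5.64)
4751.4 T = 82942 + 15341 + 25933 = 124215
T ≈ 26.14 °C, under the boiling point, so the assumption holds.

T_f ≈ 26.1 °C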